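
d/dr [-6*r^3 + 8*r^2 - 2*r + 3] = -18*r^2 + 16*r - 2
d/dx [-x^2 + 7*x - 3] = 7 - 2*x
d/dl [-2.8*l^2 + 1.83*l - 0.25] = 1.83 - 5.6*l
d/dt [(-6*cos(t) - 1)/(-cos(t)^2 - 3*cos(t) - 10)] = (6*cos(t)^2 + 2*cos(t) - 57)*sin(t)/(cos(t)^2 + 3*cos(t) + 10)^2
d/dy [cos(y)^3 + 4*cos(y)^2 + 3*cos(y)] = (3*sin(y)^2 - 8*cos(y) - 6)*sin(y)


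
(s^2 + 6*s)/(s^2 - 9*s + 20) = s*(s + 6)/(s^2 - 9*s + 20)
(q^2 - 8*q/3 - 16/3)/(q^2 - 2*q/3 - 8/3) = (q - 4)/(q - 2)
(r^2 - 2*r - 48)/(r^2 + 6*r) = (r - 8)/r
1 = 1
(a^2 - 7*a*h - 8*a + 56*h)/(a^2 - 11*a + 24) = (a - 7*h)/(a - 3)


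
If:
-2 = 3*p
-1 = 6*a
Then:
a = -1/6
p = -2/3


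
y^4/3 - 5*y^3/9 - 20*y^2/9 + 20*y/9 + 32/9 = (y/3 + 1/3)*(y - 8/3)*(y - 2)*(y + 2)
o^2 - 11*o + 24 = (o - 8)*(o - 3)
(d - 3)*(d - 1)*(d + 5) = d^3 + d^2 - 17*d + 15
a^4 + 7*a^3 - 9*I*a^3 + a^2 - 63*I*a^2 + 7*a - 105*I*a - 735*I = (a + 7)*(a - 7*I)*(a - 5*I)*(a + 3*I)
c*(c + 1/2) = c^2 + c/2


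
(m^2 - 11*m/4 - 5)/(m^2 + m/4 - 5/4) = (m - 4)/(m - 1)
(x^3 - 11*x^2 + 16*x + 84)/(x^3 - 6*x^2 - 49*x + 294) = (x + 2)/(x + 7)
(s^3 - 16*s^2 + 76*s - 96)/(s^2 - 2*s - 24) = (s^2 - 10*s + 16)/(s + 4)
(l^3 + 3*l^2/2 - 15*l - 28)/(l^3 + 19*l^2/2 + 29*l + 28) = (l - 4)/(l + 4)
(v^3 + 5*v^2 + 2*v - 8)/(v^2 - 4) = (v^2 + 3*v - 4)/(v - 2)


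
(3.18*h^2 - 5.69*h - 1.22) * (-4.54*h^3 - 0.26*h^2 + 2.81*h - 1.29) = -14.4372*h^5 + 25.0058*h^4 + 15.954*h^3 - 19.7739*h^2 + 3.9119*h + 1.5738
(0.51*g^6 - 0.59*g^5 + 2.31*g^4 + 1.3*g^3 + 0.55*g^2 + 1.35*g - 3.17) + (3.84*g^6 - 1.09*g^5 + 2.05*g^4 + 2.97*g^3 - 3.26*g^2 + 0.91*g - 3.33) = 4.35*g^6 - 1.68*g^5 + 4.36*g^4 + 4.27*g^3 - 2.71*g^2 + 2.26*g - 6.5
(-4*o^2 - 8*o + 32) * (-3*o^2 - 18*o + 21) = 12*o^4 + 96*o^3 - 36*o^2 - 744*o + 672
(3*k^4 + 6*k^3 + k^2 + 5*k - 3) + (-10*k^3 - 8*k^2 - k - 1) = 3*k^4 - 4*k^3 - 7*k^2 + 4*k - 4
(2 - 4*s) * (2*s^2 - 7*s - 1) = -8*s^3 + 32*s^2 - 10*s - 2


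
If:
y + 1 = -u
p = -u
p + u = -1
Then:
No Solution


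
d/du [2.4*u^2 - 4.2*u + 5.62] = 4.8*u - 4.2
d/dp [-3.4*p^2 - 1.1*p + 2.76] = -6.8*p - 1.1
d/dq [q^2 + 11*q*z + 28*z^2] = 2*q + 11*z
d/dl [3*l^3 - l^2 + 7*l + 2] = 9*l^2 - 2*l + 7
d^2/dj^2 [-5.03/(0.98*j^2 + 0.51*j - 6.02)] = (9.661624*j^2 + 5.027988*j - 5.03*(1.96*j + 0.51)*(3.92*j + 1.02) - 59.349976)/(0.98*j^2 + 0.51*j - 6.02)^3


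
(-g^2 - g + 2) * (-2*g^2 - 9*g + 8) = 2*g^4 + 11*g^3 - 3*g^2 - 26*g + 16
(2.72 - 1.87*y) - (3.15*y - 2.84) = 5.56 - 5.02*y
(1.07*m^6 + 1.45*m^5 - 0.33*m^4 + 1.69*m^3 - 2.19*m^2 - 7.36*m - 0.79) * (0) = 0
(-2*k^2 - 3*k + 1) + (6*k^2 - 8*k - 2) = 4*k^2 - 11*k - 1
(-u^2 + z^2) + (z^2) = -u^2 + 2*z^2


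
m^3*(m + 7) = m^4 + 7*m^3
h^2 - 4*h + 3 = (h - 3)*(h - 1)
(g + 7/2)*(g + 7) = g^2 + 21*g/2 + 49/2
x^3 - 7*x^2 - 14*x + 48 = (x - 8)*(x - 2)*(x + 3)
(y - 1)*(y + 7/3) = y^2 + 4*y/3 - 7/3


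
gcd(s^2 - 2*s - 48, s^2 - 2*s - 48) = s^2 - 2*s - 48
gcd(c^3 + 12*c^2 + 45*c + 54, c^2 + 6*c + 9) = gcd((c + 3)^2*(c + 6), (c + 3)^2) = c^2 + 6*c + 9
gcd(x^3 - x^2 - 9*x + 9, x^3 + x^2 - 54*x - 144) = x + 3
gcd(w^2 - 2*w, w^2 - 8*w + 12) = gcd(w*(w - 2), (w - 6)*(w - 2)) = w - 2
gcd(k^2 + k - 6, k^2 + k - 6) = k^2 + k - 6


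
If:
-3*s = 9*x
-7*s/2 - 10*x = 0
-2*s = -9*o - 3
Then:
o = -1/3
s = 0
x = 0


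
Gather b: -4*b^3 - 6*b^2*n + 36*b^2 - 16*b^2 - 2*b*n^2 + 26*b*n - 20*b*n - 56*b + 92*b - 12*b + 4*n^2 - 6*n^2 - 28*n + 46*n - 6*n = -4*b^3 + b^2*(20 - 6*n) + b*(-2*n^2 + 6*n + 24) - 2*n^2 + 12*n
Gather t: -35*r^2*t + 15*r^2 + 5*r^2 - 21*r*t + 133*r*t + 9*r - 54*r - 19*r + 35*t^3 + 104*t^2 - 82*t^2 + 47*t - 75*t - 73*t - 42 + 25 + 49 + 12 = 20*r^2 - 64*r + 35*t^3 + 22*t^2 + t*(-35*r^2 + 112*r - 101) + 44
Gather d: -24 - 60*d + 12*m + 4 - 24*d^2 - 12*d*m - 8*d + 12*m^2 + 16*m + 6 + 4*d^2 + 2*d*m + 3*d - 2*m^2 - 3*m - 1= -20*d^2 + d*(-10*m - 65) + 10*m^2 + 25*m - 15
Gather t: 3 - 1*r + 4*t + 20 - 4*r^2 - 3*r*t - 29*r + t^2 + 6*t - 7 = -4*r^2 - 30*r + t^2 + t*(10 - 3*r) + 16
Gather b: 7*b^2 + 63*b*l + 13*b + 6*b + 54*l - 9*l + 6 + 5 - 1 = 7*b^2 + b*(63*l + 19) + 45*l + 10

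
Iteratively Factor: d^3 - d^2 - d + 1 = (d - 1)*(d^2 - 1) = (d - 1)^2*(d + 1)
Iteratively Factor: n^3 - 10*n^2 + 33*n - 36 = (n - 3)*(n^2 - 7*n + 12) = (n - 3)^2*(n - 4)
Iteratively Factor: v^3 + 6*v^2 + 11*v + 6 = (v + 1)*(v^2 + 5*v + 6) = (v + 1)*(v + 3)*(v + 2)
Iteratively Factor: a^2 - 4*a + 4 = (a - 2)*(a - 2)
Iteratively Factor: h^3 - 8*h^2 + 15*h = (h)*(h^2 - 8*h + 15) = h*(h - 5)*(h - 3)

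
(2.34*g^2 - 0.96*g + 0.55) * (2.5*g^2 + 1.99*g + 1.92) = 5.85*g^4 + 2.2566*g^3 + 3.9574*g^2 - 0.7487*g + 1.056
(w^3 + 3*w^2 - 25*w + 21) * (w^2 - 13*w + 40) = w^5 - 10*w^4 - 24*w^3 + 466*w^2 - 1273*w + 840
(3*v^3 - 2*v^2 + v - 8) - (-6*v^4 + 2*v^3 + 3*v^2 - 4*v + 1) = 6*v^4 + v^3 - 5*v^2 + 5*v - 9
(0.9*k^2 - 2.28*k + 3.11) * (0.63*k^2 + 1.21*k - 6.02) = 0.567*k^4 - 0.3474*k^3 - 6.2175*k^2 + 17.4887*k - 18.7222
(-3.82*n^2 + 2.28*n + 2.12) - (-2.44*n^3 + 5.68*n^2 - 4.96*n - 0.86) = 2.44*n^3 - 9.5*n^2 + 7.24*n + 2.98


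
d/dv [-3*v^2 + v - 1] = 1 - 6*v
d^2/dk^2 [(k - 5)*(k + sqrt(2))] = 2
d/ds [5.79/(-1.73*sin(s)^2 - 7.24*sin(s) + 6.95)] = (20.0334*sin(s) + 41.9196)*cos(s)/(1.73*sin(s)^2 + 7.24*sin(s) - 6.95)^2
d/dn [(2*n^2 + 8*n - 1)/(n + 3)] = (2*n^2 + 12*n + 25)/(n^2 + 6*n + 9)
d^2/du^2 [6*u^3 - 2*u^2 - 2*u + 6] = 36*u - 4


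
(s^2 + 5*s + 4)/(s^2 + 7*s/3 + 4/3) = 3*(s + 4)/(3*s + 4)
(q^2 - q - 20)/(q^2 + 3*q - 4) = (q - 5)/(q - 1)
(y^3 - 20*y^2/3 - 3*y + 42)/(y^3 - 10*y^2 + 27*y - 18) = (y + 7/3)/(y - 1)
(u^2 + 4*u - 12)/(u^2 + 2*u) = (u^2 + 4*u - 12)/(u*(u + 2))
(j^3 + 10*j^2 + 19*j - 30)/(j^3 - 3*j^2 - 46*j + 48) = (j + 5)/(j - 8)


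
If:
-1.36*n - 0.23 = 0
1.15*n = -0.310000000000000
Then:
No Solution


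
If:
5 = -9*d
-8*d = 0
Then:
No Solution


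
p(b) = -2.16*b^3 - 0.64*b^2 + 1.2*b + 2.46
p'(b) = -6.48*b^2 - 1.28*b + 1.2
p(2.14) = -19.07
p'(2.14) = -31.22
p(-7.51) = 872.25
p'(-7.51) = -354.66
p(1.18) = -0.56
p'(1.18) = -9.33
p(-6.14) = 470.95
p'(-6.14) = -235.23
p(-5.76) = 387.10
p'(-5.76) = -206.42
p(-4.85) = 228.01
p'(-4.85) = -145.02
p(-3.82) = 108.94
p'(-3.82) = -88.47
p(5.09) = -292.86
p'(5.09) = -173.20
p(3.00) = -58.02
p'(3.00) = -60.96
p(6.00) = -479.94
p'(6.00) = -239.76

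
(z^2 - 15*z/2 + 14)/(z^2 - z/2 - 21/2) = (z - 4)/(z + 3)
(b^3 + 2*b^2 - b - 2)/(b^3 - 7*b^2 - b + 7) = (b + 2)/(b - 7)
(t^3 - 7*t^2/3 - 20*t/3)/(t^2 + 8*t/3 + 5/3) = t*(t - 4)/(t + 1)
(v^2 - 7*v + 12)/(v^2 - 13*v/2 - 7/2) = 2*(-v^2 + 7*v - 12)/(-2*v^2 + 13*v + 7)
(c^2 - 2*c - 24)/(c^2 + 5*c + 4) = (c - 6)/(c + 1)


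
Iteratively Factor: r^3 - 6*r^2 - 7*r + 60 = (r - 5)*(r^2 - r - 12) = (r - 5)*(r + 3)*(r - 4)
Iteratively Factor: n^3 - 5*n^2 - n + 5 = (n - 1)*(n^2 - 4*n - 5) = (n - 5)*(n - 1)*(n + 1)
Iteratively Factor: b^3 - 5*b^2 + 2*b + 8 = (b - 2)*(b^2 - 3*b - 4) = (b - 4)*(b - 2)*(b + 1)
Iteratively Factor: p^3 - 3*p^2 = (p)*(p^2 - 3*p) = p^2*(p - 3)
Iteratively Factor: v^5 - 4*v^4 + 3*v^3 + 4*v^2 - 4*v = (v - 2)*(v^4 - 2*v^3 - v^2 + 2*v) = v*(v - 2)*(v^3 - 2*v^2 - v + 2) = v*(v - 2)*(v + 1)*(v^2 - 3*v + 2) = v*(v - 2)*(v - 1)*(v + 1)*(v - 2)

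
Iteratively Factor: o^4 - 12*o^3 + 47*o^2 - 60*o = (o - 4)*(o^3 - 8*o^2 + 15*o) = (o - 4)*(o - 3)*(o^2 - 5*o) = o*(o - 4)*(o - 3)*(o - 5)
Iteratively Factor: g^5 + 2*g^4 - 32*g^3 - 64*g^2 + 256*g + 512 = (g - 4)*(g^4 + 6*g^3 - 8*g^2 - 96*g - 128) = (g - 4)*(g + 2)*(g^3 + 4*g^2 - 16*g - 64) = (g - 4)*(g + 2)*(g + 4)*(g^2 - 16) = (g - 4)*(g + 2)*(g + 4)^2*(g - 4)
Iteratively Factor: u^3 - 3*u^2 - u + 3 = (u - 1)*(u^2 - 2*u - 3) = (u - 3)*(u - 1)*(u + 1)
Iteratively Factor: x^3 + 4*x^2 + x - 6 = (x + 2)*(x^2 + 2*x - 3) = (x - 1)*(x + 2)*(x + 3)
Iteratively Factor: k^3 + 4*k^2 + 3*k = (k)*(k^2 + 4*k + 3) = k*(k + 3)*(k + 1)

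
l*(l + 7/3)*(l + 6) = l^3 + 25*l^2/3 + 14*l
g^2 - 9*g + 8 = (g - 8)*(g - 1)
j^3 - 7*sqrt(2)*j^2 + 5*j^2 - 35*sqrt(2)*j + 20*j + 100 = (j + 5)*(j - 5*sqrt(2))*(j - 2*sqrt(2))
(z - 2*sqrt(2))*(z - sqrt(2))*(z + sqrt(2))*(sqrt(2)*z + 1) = sqrt(2)*z^4 - 3*z^3 - 4*sqrt(2)*z^2 + 6*z + 4*sqrt(2)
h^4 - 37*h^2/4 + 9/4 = (h - 3)*(h - 1/2)*(h + 1/2)*(h + 3)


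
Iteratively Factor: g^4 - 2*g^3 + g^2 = (g - 1)*(g^3 - g^2) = g*(g - 1)*(g^2 - g) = g*(g - 1)^2*(g)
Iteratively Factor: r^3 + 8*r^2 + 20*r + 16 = (r + 4)*(r^2 + 4*r + 4) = (r + 2)*(r + 4)*(r + 2)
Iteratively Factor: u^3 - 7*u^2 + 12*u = (u)*(u^2 - 7*u + 12) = u*(u - 4)*(u - 3)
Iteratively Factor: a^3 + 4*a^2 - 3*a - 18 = (a - 2)*(a^2 + 6*a + 9) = (a - 2)*(a + 3)*(a + 3)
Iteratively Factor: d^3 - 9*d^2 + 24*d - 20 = (d - 2)*(d^2 - 7*d + 10) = (d - 2)^2*(d - 5)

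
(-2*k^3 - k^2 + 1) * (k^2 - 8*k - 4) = -2*k^5 + 15*k^4 + 16*k^3 + 5*k^2 - 8*k - 4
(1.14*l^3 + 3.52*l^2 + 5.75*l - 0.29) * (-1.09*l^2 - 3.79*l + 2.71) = -1.2426*l^5 - 8.1574*l^4 - 16.5189*l^3 - 11.9372*l^2 + 16.6816*l - 0.7859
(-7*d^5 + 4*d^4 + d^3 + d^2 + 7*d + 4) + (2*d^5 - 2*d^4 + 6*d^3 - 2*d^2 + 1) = -5*d^5 + 2*d^4 + 7*d^3 - d^2 + 7*d + 5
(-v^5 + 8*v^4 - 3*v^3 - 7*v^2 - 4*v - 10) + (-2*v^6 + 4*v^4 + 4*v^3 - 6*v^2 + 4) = -2*v^6 - v^5 + 12*v^4 + v^3 - 13*v^2 - 4*v - 6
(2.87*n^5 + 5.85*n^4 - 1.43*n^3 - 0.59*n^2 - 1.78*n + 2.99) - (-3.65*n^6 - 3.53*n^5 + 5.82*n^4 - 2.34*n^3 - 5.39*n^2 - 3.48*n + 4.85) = 3.65*n^6 + 6.4*n^5 + 0.0299999999999994*n^4 + 0.91*n^3 + 4.8*n^2 + 1.7*n - 1.86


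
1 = 1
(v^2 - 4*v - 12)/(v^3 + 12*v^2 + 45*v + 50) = (v - 6)/(v^2 + 10*v + 25)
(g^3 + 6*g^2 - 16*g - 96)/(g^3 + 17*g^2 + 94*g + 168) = (g - 4)/(g + 7)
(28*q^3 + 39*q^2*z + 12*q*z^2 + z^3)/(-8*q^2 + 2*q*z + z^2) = (7*q^2 + 8*q*z + z^2)/(-2*q + z)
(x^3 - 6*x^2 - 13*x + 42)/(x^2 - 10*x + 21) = (x^2 + x - 6)/(x - 3)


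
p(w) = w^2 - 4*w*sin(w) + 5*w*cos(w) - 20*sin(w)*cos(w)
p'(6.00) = -13.62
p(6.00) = 76.88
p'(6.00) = -13.62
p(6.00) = 76.88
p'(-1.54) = 13.53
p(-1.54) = -3.41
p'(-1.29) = 14.81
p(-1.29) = 0.24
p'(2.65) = -8.99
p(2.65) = -1.34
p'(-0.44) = -6.74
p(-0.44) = 5.16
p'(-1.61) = 12.22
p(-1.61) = -4.31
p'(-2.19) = -11.50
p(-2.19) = -5.43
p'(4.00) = 36.26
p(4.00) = 5.14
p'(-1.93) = 1.44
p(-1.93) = -6.69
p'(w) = -5*w*sin(w) - 4*w*cos(w) + 2*w + 20*sin(w)^2 - 4*sin(w) - 20*cos(w)^2 + 5*cos(w)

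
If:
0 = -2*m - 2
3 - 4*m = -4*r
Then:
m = -1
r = -7/4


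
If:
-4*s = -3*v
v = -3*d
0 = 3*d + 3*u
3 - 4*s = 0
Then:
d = -1/3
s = 3/4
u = 1/3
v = 1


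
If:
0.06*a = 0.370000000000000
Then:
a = 6.17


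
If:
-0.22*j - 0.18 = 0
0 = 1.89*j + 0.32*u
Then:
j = -0.82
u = 4.83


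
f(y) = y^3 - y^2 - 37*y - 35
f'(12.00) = 371.00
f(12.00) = 1105.00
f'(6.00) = 59.00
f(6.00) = -77.00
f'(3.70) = -3.33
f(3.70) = -134.94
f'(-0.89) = -32.84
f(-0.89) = -3.57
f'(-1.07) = -31.43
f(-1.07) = 2.22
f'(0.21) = -37.29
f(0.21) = -42.80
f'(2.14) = -27.54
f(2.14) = -108.96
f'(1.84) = -30.52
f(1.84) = -100.24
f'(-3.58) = 8.61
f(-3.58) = 38.76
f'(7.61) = 121.52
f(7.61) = 66.23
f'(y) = 3*y^2 - 2*y - 37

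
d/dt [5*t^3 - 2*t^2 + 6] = t*(15*t - 4)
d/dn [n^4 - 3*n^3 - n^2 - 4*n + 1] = 4*n^3 - 9*n^2 - 2*n - 4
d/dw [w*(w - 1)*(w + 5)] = 3*w^2 + 8*w - 5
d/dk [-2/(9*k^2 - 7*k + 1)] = 2*(18*k - 7)/(9*k^2 - 7*k + 1)^2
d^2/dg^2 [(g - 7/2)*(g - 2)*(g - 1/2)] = 6*g - 12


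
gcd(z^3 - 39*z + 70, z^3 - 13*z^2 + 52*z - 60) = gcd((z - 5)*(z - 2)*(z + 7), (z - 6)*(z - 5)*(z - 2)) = z^2 - 7*z + 10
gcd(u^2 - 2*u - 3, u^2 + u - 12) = u - 3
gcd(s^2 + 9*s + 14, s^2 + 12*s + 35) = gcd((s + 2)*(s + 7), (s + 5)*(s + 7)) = s + 7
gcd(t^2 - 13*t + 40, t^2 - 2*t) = 1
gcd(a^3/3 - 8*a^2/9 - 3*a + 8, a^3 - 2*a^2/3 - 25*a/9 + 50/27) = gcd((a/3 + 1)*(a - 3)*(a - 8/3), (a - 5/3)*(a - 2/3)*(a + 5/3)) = 1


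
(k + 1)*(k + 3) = k^2 + 4*k + 3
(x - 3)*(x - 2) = x^2 - 5*x + 6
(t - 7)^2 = t^2 - 14*t + 49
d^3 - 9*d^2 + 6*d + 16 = (d - 8)*(d - 2)*(d + 1)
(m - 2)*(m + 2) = m^2 - 4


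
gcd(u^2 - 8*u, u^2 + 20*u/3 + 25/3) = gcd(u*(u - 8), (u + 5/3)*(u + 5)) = 1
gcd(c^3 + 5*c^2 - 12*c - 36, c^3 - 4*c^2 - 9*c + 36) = c - 3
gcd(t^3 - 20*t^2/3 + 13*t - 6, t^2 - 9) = t - 3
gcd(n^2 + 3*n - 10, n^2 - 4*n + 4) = n - 2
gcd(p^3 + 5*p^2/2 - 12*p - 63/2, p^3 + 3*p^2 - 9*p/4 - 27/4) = p + 3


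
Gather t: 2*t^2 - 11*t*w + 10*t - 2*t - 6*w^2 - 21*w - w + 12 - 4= 2*t^2 + t*(8 - 11*w) - 6*w^2 - 22*w + 8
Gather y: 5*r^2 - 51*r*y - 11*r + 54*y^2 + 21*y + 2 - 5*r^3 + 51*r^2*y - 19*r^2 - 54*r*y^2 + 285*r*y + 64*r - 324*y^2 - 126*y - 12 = -5*r^3 - 14*r^2 + 53*r + y^2*(-54*r - 270) + y*(51*r^2 + 234*r - 105) - 10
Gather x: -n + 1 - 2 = -n - 1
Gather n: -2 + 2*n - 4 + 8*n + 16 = 10*n + 10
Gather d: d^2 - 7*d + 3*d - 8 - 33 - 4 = d^2 - 4*d - 45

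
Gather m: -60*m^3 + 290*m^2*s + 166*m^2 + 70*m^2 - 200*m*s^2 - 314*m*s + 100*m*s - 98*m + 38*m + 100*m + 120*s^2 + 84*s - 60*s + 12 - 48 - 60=-60*m^3 + m^2*(290*s + 236) + m*(-200*s^2 - 214*s + 40) + 120*s^2 + 24*s - 96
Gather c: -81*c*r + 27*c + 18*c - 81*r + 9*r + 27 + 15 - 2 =c*(45 - 81*r) - 72*r + 40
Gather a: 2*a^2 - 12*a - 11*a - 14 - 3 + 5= 2*a^2 - 23*a - 12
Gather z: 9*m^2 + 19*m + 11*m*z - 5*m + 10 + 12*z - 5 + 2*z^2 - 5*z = 9*m^2 + 14*m + 2*z^2 + z*(11*m + 7) + 5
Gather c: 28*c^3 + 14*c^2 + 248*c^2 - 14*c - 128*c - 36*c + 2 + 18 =28*c^3 + 262*c^2 - 178*c + 20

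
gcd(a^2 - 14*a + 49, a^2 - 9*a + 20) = 1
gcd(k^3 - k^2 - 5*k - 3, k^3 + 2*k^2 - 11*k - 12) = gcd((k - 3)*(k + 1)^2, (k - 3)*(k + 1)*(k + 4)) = k^2 - 2*k - 3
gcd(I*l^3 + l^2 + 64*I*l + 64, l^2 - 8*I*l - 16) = 1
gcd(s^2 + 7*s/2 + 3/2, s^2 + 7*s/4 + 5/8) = s + 1/2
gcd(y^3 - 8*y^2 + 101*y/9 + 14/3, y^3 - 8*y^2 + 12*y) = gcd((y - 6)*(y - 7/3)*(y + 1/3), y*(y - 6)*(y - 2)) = y - 6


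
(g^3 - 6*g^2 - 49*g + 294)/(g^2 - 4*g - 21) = (g^2 + g - 42)/(g + 3)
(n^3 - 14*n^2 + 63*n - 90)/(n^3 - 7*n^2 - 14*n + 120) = (n - 3)/(n + 4)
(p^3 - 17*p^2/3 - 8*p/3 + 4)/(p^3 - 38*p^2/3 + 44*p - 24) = (p + 1)/(p - 6)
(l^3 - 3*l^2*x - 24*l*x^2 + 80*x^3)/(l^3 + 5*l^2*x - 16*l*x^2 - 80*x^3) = (l - 4*x)/(l + 4*x)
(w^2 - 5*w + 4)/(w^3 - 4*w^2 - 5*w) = (-w^2 + 5*w - 4)/(w*(-w^2 + 4*w + 5))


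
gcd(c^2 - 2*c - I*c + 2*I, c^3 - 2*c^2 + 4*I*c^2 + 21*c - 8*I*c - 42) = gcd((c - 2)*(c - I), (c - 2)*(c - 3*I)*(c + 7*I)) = c - 2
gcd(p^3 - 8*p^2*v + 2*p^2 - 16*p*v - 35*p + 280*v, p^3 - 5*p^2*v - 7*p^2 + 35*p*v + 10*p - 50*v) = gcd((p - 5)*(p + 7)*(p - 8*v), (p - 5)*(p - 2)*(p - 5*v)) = p - 5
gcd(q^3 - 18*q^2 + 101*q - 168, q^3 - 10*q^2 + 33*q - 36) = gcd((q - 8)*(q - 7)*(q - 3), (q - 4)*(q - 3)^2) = q - 3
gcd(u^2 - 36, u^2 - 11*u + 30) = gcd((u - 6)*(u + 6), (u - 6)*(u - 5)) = u - 6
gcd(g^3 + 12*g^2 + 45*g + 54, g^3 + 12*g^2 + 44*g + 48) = g + 6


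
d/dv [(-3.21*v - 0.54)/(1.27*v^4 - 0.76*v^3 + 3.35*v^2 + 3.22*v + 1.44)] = (12.2301*v^4 - 2.136*v^3 + 9.5223*v^2 + 3.618*v - 2.8836)/(1.6129*v^8 - 1.9304*v^7 + 9.0866*v^6 + 3.0868*v^5 + 9.9857*v^4 + 19.3852*v^3 + 20.0164*v^2 + 9.2736*v + 2.0736)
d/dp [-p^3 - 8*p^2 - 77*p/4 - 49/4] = -3*p^2 - 16*p - 77/4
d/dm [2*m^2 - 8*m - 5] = 4*m - 8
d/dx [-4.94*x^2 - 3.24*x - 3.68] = -9.88*x - 3.24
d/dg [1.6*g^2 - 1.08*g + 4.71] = 3.2*g - 1.08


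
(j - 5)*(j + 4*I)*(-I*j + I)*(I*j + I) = j^4 - 5*j^3 + 4*I*j^3 - j^2 - 20*I*j^2 + 5*j - 4*I*j + 20*I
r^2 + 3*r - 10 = (r - 2)*(r + 5)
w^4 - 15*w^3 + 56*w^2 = w^2*(w - 8)*(w - 7)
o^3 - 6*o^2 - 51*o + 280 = (o - 8)*(o - 5)*(o + 7)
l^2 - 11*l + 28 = (l - 7)*(l - 4)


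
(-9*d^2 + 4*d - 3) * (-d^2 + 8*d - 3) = 9*d^4 - 76*d^3 + 62*d^2 - 36*d + 9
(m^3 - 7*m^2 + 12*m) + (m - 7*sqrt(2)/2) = m^3 - 7*m^2 + 13*m - 7*sqrt(2)/2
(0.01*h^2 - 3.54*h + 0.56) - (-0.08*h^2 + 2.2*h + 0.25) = 0.09*h^2 - 5.74*h + 0.31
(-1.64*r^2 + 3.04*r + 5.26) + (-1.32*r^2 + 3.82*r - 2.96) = -2.96*r^2 + 6.86*r + 2.3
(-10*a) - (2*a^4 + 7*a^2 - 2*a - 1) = -2*a^4 - 7*a^2 - 8*a + 1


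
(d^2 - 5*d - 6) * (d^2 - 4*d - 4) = d^4 - 9*d^3 + 10*d^2 + 44*d + 24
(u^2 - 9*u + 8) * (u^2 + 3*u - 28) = u^4 - 6*u^3 - 47*u^2 + 276*u - 224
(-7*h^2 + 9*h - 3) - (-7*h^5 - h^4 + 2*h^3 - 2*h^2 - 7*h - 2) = 7*h^5 + h^4 - 2*h^3 - 5*h^2 + 16*h - 1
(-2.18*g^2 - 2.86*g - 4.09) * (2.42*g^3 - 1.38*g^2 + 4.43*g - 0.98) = -5.2756*g^5 - 3.9128*g^4 - 15.6084*g^3 - 4.8892*g^2 - 15.3159*g + 4.0082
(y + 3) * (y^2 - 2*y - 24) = y^3 + y^2 - 30*y - 72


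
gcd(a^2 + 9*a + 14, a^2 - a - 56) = a + 7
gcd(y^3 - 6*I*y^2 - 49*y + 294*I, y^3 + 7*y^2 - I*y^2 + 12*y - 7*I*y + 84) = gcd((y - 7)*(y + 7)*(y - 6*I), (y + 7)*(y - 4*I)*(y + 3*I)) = y + 7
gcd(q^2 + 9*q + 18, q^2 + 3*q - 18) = q + 6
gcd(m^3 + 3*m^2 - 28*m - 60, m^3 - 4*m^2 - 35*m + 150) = m^2 + m - 30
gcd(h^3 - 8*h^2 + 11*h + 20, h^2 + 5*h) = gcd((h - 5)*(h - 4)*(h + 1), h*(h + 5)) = 1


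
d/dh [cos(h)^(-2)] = 2*sin(h)/cos(h)^3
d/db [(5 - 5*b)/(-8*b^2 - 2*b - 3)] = 5*(-8*b^2 + 16*b + 5)/(64*b^4 + 32*b^3 + 52*b^2 + 12*b + 9)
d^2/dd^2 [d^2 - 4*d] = 2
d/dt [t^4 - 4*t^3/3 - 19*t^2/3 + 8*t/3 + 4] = 4*t^3 - 4*t^2 - 38*t/3 + 8/3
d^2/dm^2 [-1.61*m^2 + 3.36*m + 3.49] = -3.22000000000000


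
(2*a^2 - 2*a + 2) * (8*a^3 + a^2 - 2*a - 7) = 16*a^5 - 14*a^4 + 10*a^3 - 8*a^2 + 10*a - 14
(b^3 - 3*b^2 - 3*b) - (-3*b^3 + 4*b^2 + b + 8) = 4*b^3 - 7*b^2 - 4*b - 8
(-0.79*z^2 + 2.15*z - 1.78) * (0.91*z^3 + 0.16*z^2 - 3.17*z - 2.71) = -0.7189*z^5 + 1.8301*z^4 + 1.2285*z^3 - 4.9594*z^2 - 0.1839*z + 4.8238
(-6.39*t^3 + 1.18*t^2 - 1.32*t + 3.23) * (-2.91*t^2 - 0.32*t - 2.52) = 18.5949*t^5 - 1.389*t^4 + 19.5664*t^3 - 11.9505*t^2 + 2.2928*t - 8.1396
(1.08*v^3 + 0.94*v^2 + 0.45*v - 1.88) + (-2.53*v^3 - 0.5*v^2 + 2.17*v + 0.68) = -1.45*v^3 + 0.44*v^2 + 2.62*v - 1.2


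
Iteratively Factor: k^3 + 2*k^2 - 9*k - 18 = (k + 2)*(k^2 - 9) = (k + 2)*(k + 3)*(k - 3)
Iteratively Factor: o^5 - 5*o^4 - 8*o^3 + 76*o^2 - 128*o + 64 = (o - 4)*(o^4 - o^3 - 12*o^2 + 28*o - 16) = (o - 4)*(o + 4)*(o^3 - 5*o^2 + 8*o - 4) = (o - 4)*(o - 2)*(o + 4)*(o^2 - 3*o + 2) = (o - 4)*(o - 2)*(o - 1)*(o + 4)*(o - 2)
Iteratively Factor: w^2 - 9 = (w + 3)*(w - 3)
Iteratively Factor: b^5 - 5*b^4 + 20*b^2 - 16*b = (b)*(b^4 - 5*b^3 + 20*b - 16) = b*(b - 1)*(b^3 - 4*b^2 - 4*b + 16) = b*(b - 1)*(b + 2)*(b^2 - 6*b + 8) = b*(b - 4)*(b - 1)*(b + 2)*(b - 2)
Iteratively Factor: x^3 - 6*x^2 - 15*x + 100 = (x - 5)*(x^2 - x - 20) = (x - 5)*(x + 4)*(x - 5)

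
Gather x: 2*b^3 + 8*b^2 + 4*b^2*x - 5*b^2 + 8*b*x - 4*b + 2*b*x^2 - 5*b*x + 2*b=2*b^3 + 3*b^2 + 2*b*x^2 - 2*b + x*(4*b^2 + 3*b)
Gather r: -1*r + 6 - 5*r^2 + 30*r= -5*r^2 + 29*r + 6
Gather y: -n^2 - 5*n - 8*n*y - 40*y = -n^2 - 5*n + y*(-8*n - 40)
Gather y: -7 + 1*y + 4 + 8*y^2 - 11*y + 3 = 8*y^2 - 10*y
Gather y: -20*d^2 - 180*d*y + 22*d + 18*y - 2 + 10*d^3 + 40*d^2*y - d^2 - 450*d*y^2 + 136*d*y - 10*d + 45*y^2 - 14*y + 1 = 10*d^3 - 21*d^2 + 12*d + y^2*(45 - 450*d) + y*(40*d^2 - 44*d + 4) - 1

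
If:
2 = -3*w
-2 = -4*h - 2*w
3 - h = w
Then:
No Solution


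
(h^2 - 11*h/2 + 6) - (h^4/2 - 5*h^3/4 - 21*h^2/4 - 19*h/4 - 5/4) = -h^4/2 + 5*h^3/4 + 25*h^2/4 - 3*h/4 + 29/4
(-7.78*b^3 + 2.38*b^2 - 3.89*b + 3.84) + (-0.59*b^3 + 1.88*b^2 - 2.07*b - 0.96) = -8.37*b^3 + 4.26*b^2 - 5.96*b + 2.88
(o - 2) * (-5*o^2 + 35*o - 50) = -5*o^3 + 45*o^2 - 120*o + 100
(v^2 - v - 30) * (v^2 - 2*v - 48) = v^4 - 3*v^3 - 76*v^2 + 108*v + 1440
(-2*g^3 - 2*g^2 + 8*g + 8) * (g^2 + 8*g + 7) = -2*g^5 - 18*g^4 - 22*g^3 + 58*g^2 + 120*g + 56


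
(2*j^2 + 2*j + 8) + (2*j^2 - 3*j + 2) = 4*j^2 - j + 10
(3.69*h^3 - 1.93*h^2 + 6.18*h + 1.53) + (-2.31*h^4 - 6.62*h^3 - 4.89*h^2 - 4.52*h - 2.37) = -2.31*h^4 - 2.93*h^3 - 6.82*h^2 + 1.66*h - 0.84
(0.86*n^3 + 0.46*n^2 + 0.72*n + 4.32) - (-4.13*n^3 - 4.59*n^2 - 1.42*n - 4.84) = 4.99*n^3 + 5.05*n^2 + 2.14*n + 9.16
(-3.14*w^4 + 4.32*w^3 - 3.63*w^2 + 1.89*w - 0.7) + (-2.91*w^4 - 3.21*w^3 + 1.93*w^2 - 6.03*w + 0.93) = -6.05*w^4 + 1.11*w^3 - 1.7*w^2 - 4.14*w + 0.23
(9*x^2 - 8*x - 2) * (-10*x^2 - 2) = -90*x^4 + 80*x^3 + 2*x^2 + 16*x + 4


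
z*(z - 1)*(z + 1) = z^3 - z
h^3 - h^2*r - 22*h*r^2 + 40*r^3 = (h - 4*r)*(h - 2*r)*(h + 5*r)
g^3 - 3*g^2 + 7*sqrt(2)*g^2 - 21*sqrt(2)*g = g*(g - 3)*(g + 7*sqrt(2))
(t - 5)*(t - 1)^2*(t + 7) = t^4 - 38*t^2 + 72*t - 35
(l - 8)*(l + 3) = l^2 - 5*l - 24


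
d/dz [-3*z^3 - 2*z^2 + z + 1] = -9*z^2 - 4*z + 1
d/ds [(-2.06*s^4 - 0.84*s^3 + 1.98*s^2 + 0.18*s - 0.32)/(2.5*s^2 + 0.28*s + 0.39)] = (-10.3*s^5 - 3.8304*s^4 - 3.684*s^3 - 0.8784*s^2 + 3.1444*s + 0.1598)/(6.25*s^4 + 1.4*s^3 + 2.0284*s^2 + 0.2184*s + 0.1521)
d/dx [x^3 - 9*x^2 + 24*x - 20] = 3*x^2 - 18*x + 24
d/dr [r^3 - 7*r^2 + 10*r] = 3*r^2 - 14*r + 10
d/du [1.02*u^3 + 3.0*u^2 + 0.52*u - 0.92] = 3.06*u^2 + 6.0*u + 0.52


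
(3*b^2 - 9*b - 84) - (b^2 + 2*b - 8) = 2*b^2 - 11*b - 76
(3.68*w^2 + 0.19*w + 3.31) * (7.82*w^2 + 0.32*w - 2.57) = 28.7776*w^4 + 2.6634*w^3 + 16.4874*w^2 + 0.5709*w - 8.5067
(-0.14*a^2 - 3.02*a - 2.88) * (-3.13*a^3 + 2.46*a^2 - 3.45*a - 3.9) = 0.4382*a^5 + 9.1082*a^4 + 2.0682*a^3 + 3.8802*a^2 + 21.714*a + 11.232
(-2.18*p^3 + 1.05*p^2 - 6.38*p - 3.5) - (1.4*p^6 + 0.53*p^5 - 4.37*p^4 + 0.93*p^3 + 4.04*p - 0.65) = -1.4*p^6 - 0.53*p^5 + 4.37*p^4 - 3.11*p^3 + 1.05*p^2 - 10.42*p - 2.85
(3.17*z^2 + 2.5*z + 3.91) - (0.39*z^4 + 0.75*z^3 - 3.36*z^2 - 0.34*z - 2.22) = -0.39*z^4 - 0.75*z^3 + 6.53*z^2 + 2.84*z + 6.13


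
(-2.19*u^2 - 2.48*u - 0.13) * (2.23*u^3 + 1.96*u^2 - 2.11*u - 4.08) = -4.8837*u^5 - 9.8228*u^4 - 0.529800000000001*u^3 + 13.9132*u^2 + 10.3927*u + 0.5304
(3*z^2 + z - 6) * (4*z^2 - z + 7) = 12*z^4 + z^3 - 4*z^2 + 13*z - 42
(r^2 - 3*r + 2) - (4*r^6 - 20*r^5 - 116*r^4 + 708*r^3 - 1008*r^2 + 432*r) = -4*r^6 + 20*r^5 + 116*r^4 - 708*r^3 + 1009*r^2 - 435*r + 2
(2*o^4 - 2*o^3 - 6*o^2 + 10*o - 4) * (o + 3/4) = 2*o^5 - o^4/2 - 15*o^3/2 + 11*o^2/2 + 7*o/2 - 3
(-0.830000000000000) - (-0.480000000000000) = -0.350000000000000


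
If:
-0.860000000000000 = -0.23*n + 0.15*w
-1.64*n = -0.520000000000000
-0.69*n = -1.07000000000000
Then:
No Solution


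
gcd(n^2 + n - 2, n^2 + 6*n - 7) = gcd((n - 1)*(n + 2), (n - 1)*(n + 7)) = n - 1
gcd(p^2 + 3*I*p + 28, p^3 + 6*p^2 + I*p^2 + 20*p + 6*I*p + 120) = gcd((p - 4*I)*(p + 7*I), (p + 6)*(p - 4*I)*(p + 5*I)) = p - 4*I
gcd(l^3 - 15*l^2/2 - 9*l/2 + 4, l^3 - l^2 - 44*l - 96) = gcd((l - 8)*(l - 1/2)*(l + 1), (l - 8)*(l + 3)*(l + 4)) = l - 8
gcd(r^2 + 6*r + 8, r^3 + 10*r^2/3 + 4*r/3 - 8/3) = r + 2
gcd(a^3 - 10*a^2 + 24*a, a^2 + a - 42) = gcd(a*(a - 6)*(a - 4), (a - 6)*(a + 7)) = a - 6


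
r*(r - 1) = r^2 - r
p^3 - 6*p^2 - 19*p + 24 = (p - 8)*(p - 1)*(p + 3)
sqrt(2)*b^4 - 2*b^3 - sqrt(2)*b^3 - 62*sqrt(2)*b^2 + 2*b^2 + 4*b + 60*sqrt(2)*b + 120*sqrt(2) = (b - 2)*(b - 6*sqrt(2))*(b + 5*sqrt(2))*(sqrt(2)*b + sqrt(2))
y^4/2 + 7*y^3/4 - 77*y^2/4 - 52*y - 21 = (y/2 + 1)*(y - 6)*(y + 1/2)*(y + 7)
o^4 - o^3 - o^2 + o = o*(o - 1)^2*(o + 1)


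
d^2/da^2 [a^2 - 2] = 2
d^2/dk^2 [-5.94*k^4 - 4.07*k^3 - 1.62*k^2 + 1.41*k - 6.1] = -71.28*k^2 - 24.42*k - 3.24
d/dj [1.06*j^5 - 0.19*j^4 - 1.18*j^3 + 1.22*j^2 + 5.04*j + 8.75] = 5.3*j^4 - 0.76*j^3 - 3.54*j^2 + 2.44*j + 5.04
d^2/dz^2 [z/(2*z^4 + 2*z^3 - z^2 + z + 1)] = 2*(z*(8*z^3 + 6*z^2 - 2*z + 1)^2 + (-8*z^3 - 6*z^2 - z*(12*z^2 + 6*z - 1) + 2*z - 1)*(2*z^4 + 2*z^3 - z^2 + z + 1))/(2*z^4 + 2*z^3 - z^2 + z + 1)^3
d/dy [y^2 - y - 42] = 2*y - 1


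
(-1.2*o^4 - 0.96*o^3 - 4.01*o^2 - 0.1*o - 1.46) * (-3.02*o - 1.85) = 3.624*o^5 + 5.1192*o^4 + 13.8862*o^3 + 7.7205*o^2 + 4.5942*o + 2.701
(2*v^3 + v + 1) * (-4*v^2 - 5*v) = -8*v^5 - 10*v^4 - 4*v^3 - 9*v^2 - 5*v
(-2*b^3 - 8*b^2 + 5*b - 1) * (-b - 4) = 2*b^4 + 16*b^3 + 27*b^2 - 19*b + 4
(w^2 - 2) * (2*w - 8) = 2*w^3 - 8*w^2 - 4*w + 16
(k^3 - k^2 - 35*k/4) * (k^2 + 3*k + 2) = k^5 + 2*k^4 - 39*k^3/4 - 113*k^2/4 - 35*k/2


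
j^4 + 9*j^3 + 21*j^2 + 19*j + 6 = (j + 1)^3*(j + 6)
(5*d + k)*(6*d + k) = 30*d^2 + 11*d*k + k^2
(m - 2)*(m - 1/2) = m^2 - 5*m/2 + 1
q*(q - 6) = q^2 - 6*q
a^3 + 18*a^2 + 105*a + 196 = (a + 4)*(a + 7)^2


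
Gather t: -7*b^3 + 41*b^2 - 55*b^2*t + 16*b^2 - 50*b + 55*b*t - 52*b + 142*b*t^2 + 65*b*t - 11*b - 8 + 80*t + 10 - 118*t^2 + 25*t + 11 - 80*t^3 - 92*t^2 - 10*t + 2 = -7*b^3 + 57*b^2 - 113*b - 80*t^3 + t^2*(142*b - 210) + t*(-55*b^2 + 120*b + 95) + 15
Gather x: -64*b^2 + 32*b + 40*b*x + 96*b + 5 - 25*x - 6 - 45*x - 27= -64*b^2 + 128*b + x*(40*b - 70) - 28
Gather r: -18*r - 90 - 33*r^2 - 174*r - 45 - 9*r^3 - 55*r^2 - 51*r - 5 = -9*r^3 - 88*r^2 - 243*r - 140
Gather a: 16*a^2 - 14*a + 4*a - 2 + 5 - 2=16*a^2 - 10*a + 1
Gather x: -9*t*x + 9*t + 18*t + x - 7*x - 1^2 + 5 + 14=27*t + x*(-9*t - 6) + 18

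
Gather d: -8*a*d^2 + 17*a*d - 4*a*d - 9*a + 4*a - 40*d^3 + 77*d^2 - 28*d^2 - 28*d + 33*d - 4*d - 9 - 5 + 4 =-5*a - 40*d^3 + d^2*(49 - 8*a) + d*(13*a + 1) - 10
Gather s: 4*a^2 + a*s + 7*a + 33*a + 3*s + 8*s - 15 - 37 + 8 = 4*a^2 + 40*a + s*(a + 11) - 44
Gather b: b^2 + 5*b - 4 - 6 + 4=b^2 + 5*b - 6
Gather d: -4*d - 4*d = -8*d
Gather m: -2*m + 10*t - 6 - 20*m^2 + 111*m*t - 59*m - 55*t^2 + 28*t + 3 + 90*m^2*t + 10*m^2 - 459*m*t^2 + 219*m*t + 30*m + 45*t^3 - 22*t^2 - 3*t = m^2*(90*t - 10) + m*(-459*t^2 + 330*t - 31) + 45*t^3 - 77*t^2 + 35*t - 3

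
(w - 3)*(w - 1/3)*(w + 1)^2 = w^4 - 4*w^3/3 - 14*w^2/3 - 4*w/3 + 1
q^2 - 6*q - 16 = (q - 8)*(q + 2)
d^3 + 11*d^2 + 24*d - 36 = (d - 1)*(d + 6)^2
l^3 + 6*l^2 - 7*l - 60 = (l - 3)*(l + 4)*(l + 5)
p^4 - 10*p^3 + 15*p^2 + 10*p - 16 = (p - 8)*(p - 2)*(p - 1)*(p + 1)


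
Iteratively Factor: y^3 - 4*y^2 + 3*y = (y - 3)*(y^2 - y) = y*(y - 3)*(y - 1)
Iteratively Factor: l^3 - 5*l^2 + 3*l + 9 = (l - 3)*(l^2 - 2*l - 3) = (l - 3)*(l + 1)*(l - 3)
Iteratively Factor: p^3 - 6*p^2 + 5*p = (p - 5)*(p^2 - p) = p*(p - 5)*(p - 1)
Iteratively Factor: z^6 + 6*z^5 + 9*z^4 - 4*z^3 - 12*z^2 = (z)*(z^5 + 6*z^4 + 9*z^3 - 4*z^2 - 12*z) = z*(z + 3)*(z^4 + 3*z^3 - 4*z) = z*(z + 2)*(z + 3)*(z^3 + z^2 - 2*z) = z*(z + 2)^2*(z + 3)*(z^2 - z) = z*(z - 1)*(z + 2)^2*(z + 3)*(z)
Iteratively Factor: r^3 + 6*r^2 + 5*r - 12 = (r + 4)*(r^2 + 2*r - 3) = (r + 3)*(r + 4)*(r - 1)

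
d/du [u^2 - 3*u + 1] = 2*u - 3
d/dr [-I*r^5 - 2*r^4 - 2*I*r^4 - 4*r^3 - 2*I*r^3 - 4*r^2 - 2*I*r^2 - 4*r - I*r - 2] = -5*I*r^4 - 8*r^3*(1 + I) - 6*r^2*(2 + I) - 4*r*(2 + I) - 4 - I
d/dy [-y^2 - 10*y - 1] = -2*y - 10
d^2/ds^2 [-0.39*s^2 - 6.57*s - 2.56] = -0.780000000000000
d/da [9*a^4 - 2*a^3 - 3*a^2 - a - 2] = 36*a^3 - 6*a^2 - 6*a - 1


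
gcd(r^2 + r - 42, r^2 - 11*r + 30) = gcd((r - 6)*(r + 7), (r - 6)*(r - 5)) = r - 6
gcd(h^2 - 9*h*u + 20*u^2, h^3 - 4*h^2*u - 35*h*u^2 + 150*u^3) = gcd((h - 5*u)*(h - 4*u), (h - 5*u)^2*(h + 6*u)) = -h + 5*u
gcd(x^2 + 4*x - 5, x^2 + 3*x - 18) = 1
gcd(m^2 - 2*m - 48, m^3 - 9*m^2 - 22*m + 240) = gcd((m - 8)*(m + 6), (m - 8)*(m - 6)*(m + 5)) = m - 8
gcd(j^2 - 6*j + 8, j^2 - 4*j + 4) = j - 2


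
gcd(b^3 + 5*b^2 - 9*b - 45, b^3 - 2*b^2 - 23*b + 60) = b^2 + 2*b - 15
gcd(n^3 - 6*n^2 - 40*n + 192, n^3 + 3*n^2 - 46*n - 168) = n + 6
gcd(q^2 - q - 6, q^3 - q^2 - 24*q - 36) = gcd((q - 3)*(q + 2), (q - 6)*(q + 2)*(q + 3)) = q + 2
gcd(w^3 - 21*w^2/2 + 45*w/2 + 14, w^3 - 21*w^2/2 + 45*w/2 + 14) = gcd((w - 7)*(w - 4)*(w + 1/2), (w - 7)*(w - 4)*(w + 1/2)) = w^3 - 21*w^2/2 + 45*w/2 + 14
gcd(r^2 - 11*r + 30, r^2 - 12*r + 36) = r - 6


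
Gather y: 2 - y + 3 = 5 - y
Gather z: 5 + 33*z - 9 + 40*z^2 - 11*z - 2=40*z^2 + 22*z - 6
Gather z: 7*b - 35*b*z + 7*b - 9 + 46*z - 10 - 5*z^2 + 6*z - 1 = 14*b - 5*z^2 + z*(52 - 35*b) - 20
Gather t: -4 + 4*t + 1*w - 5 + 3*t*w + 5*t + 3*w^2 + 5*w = t*(3*w + 9) + 3*w^2 + 6*w - 9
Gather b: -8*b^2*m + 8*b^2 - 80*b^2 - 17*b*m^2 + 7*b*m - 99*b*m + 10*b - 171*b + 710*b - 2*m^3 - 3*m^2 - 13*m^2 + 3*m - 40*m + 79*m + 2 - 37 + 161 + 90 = b^2*(-8*m - 72) + b*(-17*m^2 - 92*m + 549) - 2*m^3 - 16*m^2 + 42*m + 216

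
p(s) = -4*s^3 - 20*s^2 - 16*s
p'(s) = -12*s^2 - 40*s - 16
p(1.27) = -60.77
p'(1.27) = -86.15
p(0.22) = -4.53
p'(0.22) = -25.38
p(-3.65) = -13.54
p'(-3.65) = -29.87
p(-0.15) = 1.96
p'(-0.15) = -10.27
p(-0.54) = 3.44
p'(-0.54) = 2.10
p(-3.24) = -22.06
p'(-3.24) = -12.37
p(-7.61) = 726.36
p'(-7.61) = -406.55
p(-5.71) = 183.96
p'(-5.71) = -178.85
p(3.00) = -336.00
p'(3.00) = -244.00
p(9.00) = -4680.00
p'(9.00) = -1348.00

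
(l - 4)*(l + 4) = l^2 - 16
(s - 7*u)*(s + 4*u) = s^2 - 3*s*u - 28*u^2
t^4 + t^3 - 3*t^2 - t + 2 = (t - 1)^2*(t + 1)*(t + 2)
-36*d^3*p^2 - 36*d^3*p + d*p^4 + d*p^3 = p*(-6*d + p)*(6*d + p)*(d*p + d)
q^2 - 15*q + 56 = (q - 8)*(q - 7)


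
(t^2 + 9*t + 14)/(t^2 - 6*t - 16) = (t + 7)/(t - 8)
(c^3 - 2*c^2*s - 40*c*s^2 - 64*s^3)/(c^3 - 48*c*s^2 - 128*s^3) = (c + 2*s)/(c + 4*s)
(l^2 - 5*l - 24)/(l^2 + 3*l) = (l - 8)/l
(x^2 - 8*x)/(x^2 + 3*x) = (x - 8)/(x + 3)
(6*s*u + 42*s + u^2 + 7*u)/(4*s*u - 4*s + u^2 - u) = (6*s*u + 42*s + u^2 + 7*u)/(4*s*u - 4*s + u^2 - u)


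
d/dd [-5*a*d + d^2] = -5*a + 2*d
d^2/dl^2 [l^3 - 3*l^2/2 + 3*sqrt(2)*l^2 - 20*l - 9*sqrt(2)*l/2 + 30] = 6*l - 3 + 6*sqrt(2)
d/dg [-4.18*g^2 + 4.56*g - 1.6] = 4.56 - 8.36*g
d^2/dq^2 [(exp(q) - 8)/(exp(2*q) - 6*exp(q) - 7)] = (exp(4*q) - 26*exp(3*q) + 186*exp(2*q) - 554*exp(q) + 385)*exp(q)/(exp(6*q) - 18*exp(5*q) + 87*exp(4*q) + 36*exp(3*q) - 609*exp(2*q) - 882*exp(q) - 343)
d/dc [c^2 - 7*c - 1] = 2*c - 7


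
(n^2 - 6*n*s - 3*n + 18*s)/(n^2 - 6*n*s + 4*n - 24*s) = (n - 3)/(n + 4)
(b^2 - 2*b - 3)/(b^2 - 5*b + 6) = (b + 1)/(b - 2)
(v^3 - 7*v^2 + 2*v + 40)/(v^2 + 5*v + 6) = (v^2 - 9*v + 20)/(v + 3)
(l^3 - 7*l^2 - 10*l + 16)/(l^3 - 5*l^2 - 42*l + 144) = (l^2 + l - 2)/(l^2 + 3*l - 18)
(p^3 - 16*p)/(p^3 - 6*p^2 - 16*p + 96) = p/(p - 6)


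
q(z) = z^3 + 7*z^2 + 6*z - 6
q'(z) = 3*z^2 + 14*z + 6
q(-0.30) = -7.20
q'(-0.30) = 2.07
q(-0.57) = -7.33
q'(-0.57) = -1.01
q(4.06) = 200.67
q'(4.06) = 112.29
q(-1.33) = -3.95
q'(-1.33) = -7.31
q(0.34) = -3.11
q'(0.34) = 11.11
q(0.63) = 0.81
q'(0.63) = 16.01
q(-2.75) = 9.64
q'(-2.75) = -9.81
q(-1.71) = -0.79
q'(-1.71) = -9.17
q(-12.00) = -798.00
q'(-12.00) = 270.00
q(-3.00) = 12.00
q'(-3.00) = -9.00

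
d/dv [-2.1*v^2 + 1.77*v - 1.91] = 1.77 - 4.2*v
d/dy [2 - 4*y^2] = -8*y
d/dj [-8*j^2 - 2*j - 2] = -16*j - 2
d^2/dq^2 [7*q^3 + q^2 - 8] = 42*q + 2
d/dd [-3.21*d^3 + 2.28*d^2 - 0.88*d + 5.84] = -9.63*d^2 + 4.56*d - 0.88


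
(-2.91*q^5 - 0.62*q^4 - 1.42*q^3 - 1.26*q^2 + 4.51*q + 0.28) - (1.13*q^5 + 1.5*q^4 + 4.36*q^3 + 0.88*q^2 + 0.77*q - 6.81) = -4.04*q^5 - 2.12*q^4 - 5.78*q^3 - 2.14*q^2 + 3.74*q + 7.09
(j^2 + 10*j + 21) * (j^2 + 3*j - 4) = j^4 + 13*j^3 + 47*j^2 + 23*j - 84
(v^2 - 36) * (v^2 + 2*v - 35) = v^4 + 2*v^3 - 71*v^2 - 72*v + 1260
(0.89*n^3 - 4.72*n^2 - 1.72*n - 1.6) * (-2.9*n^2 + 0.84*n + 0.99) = -2.581*n^5 + 14.4356*n^4 + 1.9043*n^3 - 1.4776*n^2 - 3.0468*n - 1.584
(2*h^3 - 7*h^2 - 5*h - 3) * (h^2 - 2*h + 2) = 2*h^5 - 11*h^4 + 13*h^3 - 7*h^2 - 4*h - 6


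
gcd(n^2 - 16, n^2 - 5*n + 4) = n - 4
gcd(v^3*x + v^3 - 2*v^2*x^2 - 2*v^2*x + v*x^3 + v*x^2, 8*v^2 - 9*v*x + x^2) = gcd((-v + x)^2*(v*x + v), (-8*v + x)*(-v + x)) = -v + x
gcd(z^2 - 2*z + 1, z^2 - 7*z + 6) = z - 1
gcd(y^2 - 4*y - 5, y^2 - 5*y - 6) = y + 1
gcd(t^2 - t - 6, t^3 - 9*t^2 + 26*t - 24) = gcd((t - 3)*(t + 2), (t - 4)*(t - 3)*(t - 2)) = t - 3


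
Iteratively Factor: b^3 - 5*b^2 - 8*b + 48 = (b + 3)*(b^2 - 8*b + 16) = (b - 4)*(b + 3)*(b - 4)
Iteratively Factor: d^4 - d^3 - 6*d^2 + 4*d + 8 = (d + 2)*(d^3 - 3*d^2 + 4) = (d - 2)*(d + 2)*(d^2 - d - 2) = (d - 2)*(d + 1)*(d + 2)*(d - 2)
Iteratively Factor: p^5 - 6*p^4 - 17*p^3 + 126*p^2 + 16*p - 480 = (p + 2)*(p^4 - 8*p^3 - p^2 + 128*p - 240) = (p + 2)*(p + 4)*(p^3 - 12*p^2 + 47*p - 60) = (p - 4)*(p + 2)*(p + 4)*(p^2 - 8*p + 15) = (p - 4)*(p - 3)*(p + 2)*(p + 4)*(p - 5)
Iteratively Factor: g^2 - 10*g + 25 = (g - 5)*(g - 5)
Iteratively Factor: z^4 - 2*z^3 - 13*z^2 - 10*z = (z + 2)*(z^3 - 4*z^2 - 5*z) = (z + 1)*(z + 2)*(z^2 - 5*z) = (z - 5)*(z + 1)*(z + 2)*(z)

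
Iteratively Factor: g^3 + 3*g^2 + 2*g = (g + 1)*(g^2 + 2*g) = (g + 1)*(g + 2)*(g)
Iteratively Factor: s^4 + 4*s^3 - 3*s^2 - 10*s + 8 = (s + 2)*(s^3 + 2*s^2 - 7*s + 4) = (s - 1)*(s + 2)*(s^2 + 3*s - 4) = (s - 1)^2*(s + 2)*(s + 4)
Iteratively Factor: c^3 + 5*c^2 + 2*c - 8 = (c + 4)*(c^2 + c - 2) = (c + 2)*(c + 4)*(c - 1)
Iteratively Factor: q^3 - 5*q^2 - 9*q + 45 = (q - 5)*(q^2 - 9) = (q - 5)*(q - 3)*(q + 3)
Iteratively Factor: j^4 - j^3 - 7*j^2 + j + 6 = (j + 2)*(j^3 - 3*j^2 - j + 3) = (j + 1)*(j + 2)*(j^2 - 4*j + 3) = (j - 1)*(j + 1)*(j + 2)*(j - 3)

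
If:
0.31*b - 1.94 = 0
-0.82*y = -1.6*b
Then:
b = 6.26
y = 12.21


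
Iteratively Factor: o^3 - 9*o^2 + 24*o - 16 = (o - 1)*(o^2 - 8*o + 16) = (o - 4)*(o - 1)*(o - 4)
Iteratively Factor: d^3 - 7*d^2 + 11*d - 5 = (d - 5)*(d^2 - 2*d + 1) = (d - 5)*(d - 1)*(d - 1)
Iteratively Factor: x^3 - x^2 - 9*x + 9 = (x - 1)*(x^2 - 9) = (x - 1)*(x + 3)*(x - 3)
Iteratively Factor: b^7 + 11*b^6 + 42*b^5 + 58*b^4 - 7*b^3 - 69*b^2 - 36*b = (b + 4)*(b^6 + 7*b^5 + 14*b^4 + 2*b^3 - 15*b^2 - 9*b) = (b + 3)*(b + 4)*(b^5 + 4*b^4 + 2*b^3 - 4*b^2 - 3*b) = b*(b + 3)*(b + 4)*(b^4 + 4*b^3 + 2*b^2 - 4*b - 3) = b*(b - 1)*(b + 3)*(b + 4)*(b^3 + 5*b^2 + 7*b + 3) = b*(b - 1)*(b + 1)*(b + 3)*(b + 4)*(b^2 + 4*b + 3) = b*(b - 1)*(b + 1)*(b + 3)^2*(b + 4)*(b + 1)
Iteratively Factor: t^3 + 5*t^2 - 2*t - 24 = (t + 4)*(t^2 + t - 6) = (t - 2)*(t + 4)*(t + 3)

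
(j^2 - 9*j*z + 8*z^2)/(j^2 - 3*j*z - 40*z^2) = (j - z)/(j + 5*z)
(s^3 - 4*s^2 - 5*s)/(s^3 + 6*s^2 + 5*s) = (s - 5)/(s + 5)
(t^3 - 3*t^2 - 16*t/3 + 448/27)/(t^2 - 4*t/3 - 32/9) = (9*t^2 - 3*t - 56)/(3*(3*t + 4))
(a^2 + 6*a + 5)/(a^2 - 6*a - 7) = (a + 5)/(a - 7)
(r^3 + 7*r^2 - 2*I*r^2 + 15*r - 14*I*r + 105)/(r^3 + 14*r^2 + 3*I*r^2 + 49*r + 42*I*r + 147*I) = (r - 5*I)/(r + 7)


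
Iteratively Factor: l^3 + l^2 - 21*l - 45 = (l + 3)*(l^2 - 2*l - 15) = (l + 3)^2*(l - 5)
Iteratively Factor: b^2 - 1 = (b + 1)*(b - 1)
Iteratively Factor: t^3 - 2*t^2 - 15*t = (t - 5)*(t^2 + 3*t) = t*(t - 5)*(t + 3)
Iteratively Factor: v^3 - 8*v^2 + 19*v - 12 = (v - 1)*(v^2 - 7*v + 12) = (v - 3)*(v - 1)*(v - 4)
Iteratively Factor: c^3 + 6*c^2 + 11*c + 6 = (c + 1)*(c^2 + 5*c + 6) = (c + 1)*(c + 3)*(c + 2)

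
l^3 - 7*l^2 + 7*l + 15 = (l - 5)*(l - 3)*(l + 1)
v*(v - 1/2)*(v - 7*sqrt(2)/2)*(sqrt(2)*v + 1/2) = sqrt(2)*v^4 - 13*v^3/2 - sqrt(2)*v^3/2 - 7*sqrt(2)*v^2/4 + 13*v^2/4 + 7*sqrt(2)*v/8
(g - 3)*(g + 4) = g^2 + g - 12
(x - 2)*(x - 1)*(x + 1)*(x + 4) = x^4 + 2*x^3 - 9*x^2 - 2*x + 8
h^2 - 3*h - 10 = (h - 5)*(h + 2)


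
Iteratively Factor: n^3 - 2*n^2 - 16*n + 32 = (n - 4)*(n^2 + 2*n - 8) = (n - 4)*(n + 4)*(n - 2)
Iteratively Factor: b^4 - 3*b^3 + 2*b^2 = (b)*(b^3 - 3*b^2 + 2*b) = b^2*(b^2 - 3*b + 2) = b^2*(b - 1)*(b - 2)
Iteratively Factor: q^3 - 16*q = (q + 4)*(q^2 - 4*q) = q*(q + 4)*(q - 4)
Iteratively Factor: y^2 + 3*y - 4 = (y - 1)*(y + 4)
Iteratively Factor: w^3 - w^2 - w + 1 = (w - 1)*(w^2 - 1) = (w - 1)*(w + 1)*(w - 1)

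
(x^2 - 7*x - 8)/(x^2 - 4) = (x^2 - 7*x - 8)/(x^2 - 4)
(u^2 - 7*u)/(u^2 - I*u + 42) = u*(u - 7)/(u^2 - I*u + 42)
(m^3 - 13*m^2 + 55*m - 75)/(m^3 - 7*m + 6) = (m^3 - 13*m^2 + 55*m - 75)/(m^3 - 7*m + 6)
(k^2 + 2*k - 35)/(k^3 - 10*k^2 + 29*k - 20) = (k + 7)/(k^2 - 5*k + 4)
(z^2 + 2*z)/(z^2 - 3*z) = (z + 2)/(z - 3)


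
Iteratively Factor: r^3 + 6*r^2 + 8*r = (r + 4)*(r^2 + 2*r) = (r + 2)*(r + 4)*(r)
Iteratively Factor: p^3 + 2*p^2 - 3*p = (p + 3)*(p^2 - p) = (p - 1)*(p + 3)*(p)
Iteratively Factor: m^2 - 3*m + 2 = (m - 2)*(m - 1)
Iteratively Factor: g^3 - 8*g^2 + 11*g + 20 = (g - 4)*(g^2 - 4*g - 5) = (g - 5)*(g - 4)*(g + 1)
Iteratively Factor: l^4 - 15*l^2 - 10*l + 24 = (l + 2)*(l^3 - 2*l^2 - 11*l + 12) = (l - 1)*(l + 2)*(l^2 - l - 12) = (l - 1)*(l + 2)*(l + 3)*(l - 4)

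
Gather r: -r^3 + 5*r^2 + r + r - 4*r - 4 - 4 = -r^3 + 5*r^2 - 2*r - 8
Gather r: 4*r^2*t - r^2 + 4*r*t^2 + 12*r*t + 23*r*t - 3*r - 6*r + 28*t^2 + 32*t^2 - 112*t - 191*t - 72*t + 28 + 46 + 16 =r^2*(4*t - 1) + r*(4*t^2 + 35*t - 9) + 60*t^2 - 375*t + 90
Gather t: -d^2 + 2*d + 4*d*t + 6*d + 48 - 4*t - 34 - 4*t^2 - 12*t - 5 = -d^2 + 8*d - 4*t^2 + t*(4*d - 16) + 9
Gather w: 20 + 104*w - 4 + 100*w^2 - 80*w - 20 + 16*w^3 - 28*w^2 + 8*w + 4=16*w^3 + 72*w^2 + 32*w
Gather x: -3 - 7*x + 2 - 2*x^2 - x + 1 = -2*x^2 - 8*x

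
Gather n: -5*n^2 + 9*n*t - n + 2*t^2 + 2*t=-5*n^2 + n*(9*t - 1) + 2*t^2 + 2*t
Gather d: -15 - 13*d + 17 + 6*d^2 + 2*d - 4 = 6*d^2 - 11*d - 2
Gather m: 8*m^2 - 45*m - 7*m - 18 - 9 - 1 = 8*m^2 - 52*m - 28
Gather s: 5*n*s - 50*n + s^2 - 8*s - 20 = -50*n + s^2 + s*(5*n - 8) - 20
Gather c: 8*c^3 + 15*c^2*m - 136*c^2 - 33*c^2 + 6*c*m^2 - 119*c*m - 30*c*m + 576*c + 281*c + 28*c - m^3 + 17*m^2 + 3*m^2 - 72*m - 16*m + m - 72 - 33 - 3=8*c^3 + c^2*(15*m - 169) + c*(6*m^2 - 149*m + 885) - m^3 + 20*m^2 - 87*m - 108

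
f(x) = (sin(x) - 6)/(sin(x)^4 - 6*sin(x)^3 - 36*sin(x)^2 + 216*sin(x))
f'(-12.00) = 0.08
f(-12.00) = -0.05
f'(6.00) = 0.34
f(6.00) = 0.10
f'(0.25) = 0.44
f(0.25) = -0.11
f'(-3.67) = -0.09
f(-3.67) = -0.06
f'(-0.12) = 1.92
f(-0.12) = 0.23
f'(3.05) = -3.31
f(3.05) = -0.30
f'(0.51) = 0.10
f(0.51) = -0.06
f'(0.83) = 0.03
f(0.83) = -0.04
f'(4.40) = -0.01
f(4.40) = 0.03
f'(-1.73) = -0.00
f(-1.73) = 0.03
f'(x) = (sin(x) - 6)*(-4*sin(x)^3*cos(x) + 18*sin(x)^2*cos(x) + 72*sin(x)*cos(x) - 216*cos(x))/(sin(x)^4 - 6*sin(x)^3 - 36*sin(x)^2 + 216*sin(x))^2 + cos(x)/(sin(x)^4 - 6*sin(x)^3 - 36*sin(x)^2 + 216*sin(x))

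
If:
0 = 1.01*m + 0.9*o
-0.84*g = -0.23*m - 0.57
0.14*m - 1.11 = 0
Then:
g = 2.85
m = 7.93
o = -8.90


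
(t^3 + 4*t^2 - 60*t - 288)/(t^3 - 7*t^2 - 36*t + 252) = (t^2 - 2*t - 48)/(t^2 - 13*t + 42)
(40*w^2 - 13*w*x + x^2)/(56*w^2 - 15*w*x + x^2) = (-5*w + x)/(-7*w + x)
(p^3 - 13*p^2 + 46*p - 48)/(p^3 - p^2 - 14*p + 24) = (p - 8)/(p + 4)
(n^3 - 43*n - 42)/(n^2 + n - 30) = (n^2 - 6*n - 7)/(n - 5)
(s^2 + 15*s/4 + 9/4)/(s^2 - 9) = (s + 3/4)/(s - 3)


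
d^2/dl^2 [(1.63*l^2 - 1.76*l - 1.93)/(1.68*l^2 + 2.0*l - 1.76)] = (7.105427357601e-15*l^4 - 20.888448*l^3 - 3.76588800000002*l^2 - 70.132608*l - 29.145472)/(4.741632*l^6 + 16.9344*l^5 + 5.257728*l^4 - 27.4816*l^3 - 5.508096*l^2 + 18.5856*l - 5.451776)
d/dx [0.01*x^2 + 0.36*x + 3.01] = 0.02*x + 0.36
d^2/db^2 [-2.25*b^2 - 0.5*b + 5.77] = -4.50000000000000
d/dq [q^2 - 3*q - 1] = 2*q - 3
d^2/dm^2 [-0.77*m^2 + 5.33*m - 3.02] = -1.54000000000000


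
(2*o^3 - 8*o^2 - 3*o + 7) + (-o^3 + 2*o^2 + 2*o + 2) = o^3 - 6*o^2 - o + 9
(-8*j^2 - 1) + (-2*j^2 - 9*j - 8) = -10*j^2 - 9*j - 9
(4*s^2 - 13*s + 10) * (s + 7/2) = 4*s^3 + s^2 - 71*s/2 + 35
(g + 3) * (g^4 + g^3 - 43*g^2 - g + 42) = g^5 + 4*g^4 - 40*g^3 - 130*g^2 + 39*g + 126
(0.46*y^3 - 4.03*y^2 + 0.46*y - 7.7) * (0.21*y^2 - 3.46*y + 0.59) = 0.0966*y^5 - 2.4379*y^4 + 14.3118*y^3 - 5.5863*y^2 + 26.9134*y - 4.543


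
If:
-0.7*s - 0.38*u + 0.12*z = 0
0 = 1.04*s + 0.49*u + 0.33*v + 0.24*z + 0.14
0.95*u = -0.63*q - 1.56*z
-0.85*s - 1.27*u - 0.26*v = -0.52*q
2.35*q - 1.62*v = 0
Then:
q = -0.64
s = 0.16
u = -0.18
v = -0.93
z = 0.37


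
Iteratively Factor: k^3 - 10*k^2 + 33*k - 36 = (k - 3)*(k^2 - 7*k + 12) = (k - 3)^2*(k - 4)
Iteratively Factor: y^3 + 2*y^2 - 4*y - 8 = (y + 2)*(y^2 - 4) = (y - 2)*(y + 2)*(y + 2)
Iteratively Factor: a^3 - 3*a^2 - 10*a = (a - 5)*(a^2 + 2*a) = (a - 5)*(a + 2)*(a)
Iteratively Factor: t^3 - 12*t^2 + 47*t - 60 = (t - 5)*(t^2 - 7*t + 12) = (t - 5)*(t - 4)*(t - 3)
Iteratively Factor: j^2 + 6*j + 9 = (j + 3)*(j + 3)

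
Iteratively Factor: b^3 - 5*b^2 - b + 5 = (b - 5)*(b^2 - 1) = (b - 5)*(b + 1)*(b - 1)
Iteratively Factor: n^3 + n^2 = (n + 1)*(n^2) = n*(n + 1)*(n)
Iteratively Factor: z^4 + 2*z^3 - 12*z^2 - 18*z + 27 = (z - 1)*(z^3 + 3*z^2 - 9*z - 27) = (z - 1)*(z + 3)*(z^2 - 9) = (z - 1)*(z + 3)^2*(z - 3)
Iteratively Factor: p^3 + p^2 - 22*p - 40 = (p + 2)*(p^2 - p - 20) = (p - 5)*(p + 2)*(p + 4)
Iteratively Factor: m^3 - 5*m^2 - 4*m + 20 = (m - 2)*(m^2 - 3*m - 10) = (m - 2)*(m + 2)*(m - 5)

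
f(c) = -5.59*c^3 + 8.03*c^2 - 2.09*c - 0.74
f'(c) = -16.77*c^2 + 16.06*c - 2.09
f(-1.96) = 76.29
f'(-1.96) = -97.99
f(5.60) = -742.32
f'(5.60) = -438.06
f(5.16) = -565.72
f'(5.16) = -365.73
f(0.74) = -0.15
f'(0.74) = 0.61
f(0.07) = -0.85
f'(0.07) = -1.05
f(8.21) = -2570.08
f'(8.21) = -1000.60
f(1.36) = -2.79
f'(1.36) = -11.27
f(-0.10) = -0.45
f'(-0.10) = -3.86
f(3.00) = -85.67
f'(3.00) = -104.84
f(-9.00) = 4743.61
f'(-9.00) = -1505.00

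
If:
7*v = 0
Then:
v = 0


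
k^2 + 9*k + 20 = (k + 4)*(k + 5)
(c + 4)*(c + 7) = c^2 + 11*c + 28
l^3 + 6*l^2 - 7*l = l*(l - 1)*(l + 7)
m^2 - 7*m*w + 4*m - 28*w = (m + 4)*(m - 7*w)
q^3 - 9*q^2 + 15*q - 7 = (q - 7)*(q - 1)^2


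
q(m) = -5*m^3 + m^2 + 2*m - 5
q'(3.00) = -127.00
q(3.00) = -125.00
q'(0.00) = 2.00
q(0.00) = -5.00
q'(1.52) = -29.62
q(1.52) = -17.21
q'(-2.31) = -82.66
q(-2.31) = 57.35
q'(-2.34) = -84.81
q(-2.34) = 59.86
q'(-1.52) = -35.70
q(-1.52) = 11.83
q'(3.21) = -146.14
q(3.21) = -153.66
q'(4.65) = -313.04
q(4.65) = -476.80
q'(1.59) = -32.74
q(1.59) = -19.39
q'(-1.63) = -41.11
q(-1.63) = 16.05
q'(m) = -15*m^2 + 2*m + 2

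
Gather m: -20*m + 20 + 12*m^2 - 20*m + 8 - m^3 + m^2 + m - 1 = -m^3 + 13*m^2 - 39*m + 27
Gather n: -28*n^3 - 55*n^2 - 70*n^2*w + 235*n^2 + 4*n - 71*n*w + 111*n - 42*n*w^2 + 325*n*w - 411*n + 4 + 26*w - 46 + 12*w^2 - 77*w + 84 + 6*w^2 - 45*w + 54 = -28*n^3 + n^2*(180 - 70*w) + n*(-42*w^2 + 254*w - 296) + 18*w^2 - 96*w + 96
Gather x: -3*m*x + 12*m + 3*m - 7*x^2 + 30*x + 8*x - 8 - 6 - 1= 15*m - 7*x^2 + x*(38 - 3*m) - 15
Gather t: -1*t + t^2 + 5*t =t^2 + 4*t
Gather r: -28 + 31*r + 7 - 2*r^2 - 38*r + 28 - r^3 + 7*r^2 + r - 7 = -r^3 + 5*r^2 - 6*r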